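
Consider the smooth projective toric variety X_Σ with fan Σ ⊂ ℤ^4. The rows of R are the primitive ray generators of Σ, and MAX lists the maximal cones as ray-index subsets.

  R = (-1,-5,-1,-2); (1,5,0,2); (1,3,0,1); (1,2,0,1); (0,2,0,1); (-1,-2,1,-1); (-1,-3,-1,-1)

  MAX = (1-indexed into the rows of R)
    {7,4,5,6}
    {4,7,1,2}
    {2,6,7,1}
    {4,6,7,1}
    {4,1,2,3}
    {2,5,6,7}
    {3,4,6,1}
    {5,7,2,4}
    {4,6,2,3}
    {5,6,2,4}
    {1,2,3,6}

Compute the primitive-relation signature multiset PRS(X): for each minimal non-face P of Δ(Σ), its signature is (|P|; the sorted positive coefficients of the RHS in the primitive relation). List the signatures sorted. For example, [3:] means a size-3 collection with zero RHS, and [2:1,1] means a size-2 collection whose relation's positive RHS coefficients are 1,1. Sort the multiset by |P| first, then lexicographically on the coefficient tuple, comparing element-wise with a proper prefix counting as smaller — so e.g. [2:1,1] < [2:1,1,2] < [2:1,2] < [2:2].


Σ has 5 primitive collections:

  • {1,5}:  v_{1} + v_{5} = v_{7} ; sig = [2:1]
  • {3,5}:  v_{3} + v_{5} = v_{2} ; sig = [2:1]
  • {3,7}:  v_{3} + v_{7} = v_{1} + v_{2} ; sig = [2:1,1]
  • {1,2,4,6}:  v_{1} + v_{2} + v_{4} + v_{6} = 0 ; sig = [4:]
  • {2,4,6,7}:  v_{2} + v_{4} + v_{6} + v_{7} = v_{5} ; sig = [4:1]

Signatures (|P|; sorted positive RHS coefficients), sorted:
    [2:1]
    [2:1]
    [2:1,1]
    [4:]
    [4:1]


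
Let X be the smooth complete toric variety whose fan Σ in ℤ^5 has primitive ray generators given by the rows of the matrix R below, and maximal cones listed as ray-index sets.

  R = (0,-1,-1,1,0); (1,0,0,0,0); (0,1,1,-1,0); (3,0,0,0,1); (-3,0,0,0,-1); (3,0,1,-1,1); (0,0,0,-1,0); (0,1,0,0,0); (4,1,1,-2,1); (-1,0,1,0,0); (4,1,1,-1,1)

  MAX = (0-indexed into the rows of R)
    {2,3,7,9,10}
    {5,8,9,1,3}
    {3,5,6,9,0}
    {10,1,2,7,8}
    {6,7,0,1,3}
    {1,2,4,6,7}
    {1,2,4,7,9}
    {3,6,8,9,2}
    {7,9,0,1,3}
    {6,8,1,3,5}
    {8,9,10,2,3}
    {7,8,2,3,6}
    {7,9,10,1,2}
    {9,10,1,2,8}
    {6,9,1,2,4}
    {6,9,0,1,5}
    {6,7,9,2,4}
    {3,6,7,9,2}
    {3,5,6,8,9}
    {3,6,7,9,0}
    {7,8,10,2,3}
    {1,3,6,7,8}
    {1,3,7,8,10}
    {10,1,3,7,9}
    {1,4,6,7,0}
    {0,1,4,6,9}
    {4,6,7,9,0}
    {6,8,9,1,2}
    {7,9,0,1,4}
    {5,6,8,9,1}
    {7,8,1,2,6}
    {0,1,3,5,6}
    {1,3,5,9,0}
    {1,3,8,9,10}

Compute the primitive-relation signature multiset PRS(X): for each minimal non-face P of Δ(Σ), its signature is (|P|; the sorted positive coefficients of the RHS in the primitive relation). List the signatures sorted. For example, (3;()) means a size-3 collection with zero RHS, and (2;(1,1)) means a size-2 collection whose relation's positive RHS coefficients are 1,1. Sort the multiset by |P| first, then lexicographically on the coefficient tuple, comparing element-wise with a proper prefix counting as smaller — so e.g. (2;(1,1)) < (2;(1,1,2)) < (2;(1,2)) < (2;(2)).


Primitive collections (15):

  {0,2}:  v_{0} + v_{2} = 0  ⇒ sig = (2;())
  {3,4}:  v_{3} + v_{4} = 0  ⇒ sig = (2;())
  {6,10}:  v_{6} + v_{10} = v_{8}  ⇒ sig = (2;(1))
  {0,10}:  v_{0} + v_{10} = v_{1} + v_{3}  ⇒ sig = (2;(1,1))
  {2,5}:  v_{2} + v_{5} = v_{8} + v_{9}  ⇒ sig = (2;(1,1))
  {4,10}:  v_{4} + v_{10} = v_{1} + v_{2}  ⇒ sig = (2;(1,1))
  {5,7}:  v_{5} + v_{7} = v_{2} + v_{3}  ⇒ sig = (2;(1,1))
  {0,8}:  v_{0} + v_{8} = v_{1} + v_{3} + v_{6}  ⇒ sig = (2;(1,1,1))
  {4,5}:  v_{4} + v_{5} = v_{1} + v_{6} + v_{9}  ⇒ sig = (2;(1,1,1))
  {4,8}:  v_{4} + v_{8} = v_{1} + v_{2} + v_{6}  ⇒ sig = (2;(1,1,1))
  {5,10}:  v_{5} + v_{10} = v_{1} + v_{3} + v_{8} + v_{9}  ⇒ sig = (2;(1,1,1,1))
  {1,2,3}:  v_{1} + v_{2} + v_{3} = v_{10}  ⇒ sig = (3;(1))
  {7,8,9}:  v_{7} + v_{8} + v_{9} = 2·v_{2} + v_{3}  ⇒ sig = (3;(1,2))
  {1,3,6,9}:  v_{1} + v_{3} + v_{6} + v_{9} = v_{5}  ⇒ sig = (4;(1))
  {1,6,7,9}:  v_{1} + v_{6} + v_{7} + v_{9} = v_{2}  ⇒ sig = (4;(1))

Sorted signature multiset PRS(X):
    |P|=2: 11 collections, coeffs (), (), (1), (1,1), (1,1), (1,1), (1,1), (1,1,1), (1,1,1), (1,1,1), (1,1,1,1)
    |P|=3: 2 collections, coeffs (1), (1,2)
    |P|=4: 2 collections, coeffs (1), (1)


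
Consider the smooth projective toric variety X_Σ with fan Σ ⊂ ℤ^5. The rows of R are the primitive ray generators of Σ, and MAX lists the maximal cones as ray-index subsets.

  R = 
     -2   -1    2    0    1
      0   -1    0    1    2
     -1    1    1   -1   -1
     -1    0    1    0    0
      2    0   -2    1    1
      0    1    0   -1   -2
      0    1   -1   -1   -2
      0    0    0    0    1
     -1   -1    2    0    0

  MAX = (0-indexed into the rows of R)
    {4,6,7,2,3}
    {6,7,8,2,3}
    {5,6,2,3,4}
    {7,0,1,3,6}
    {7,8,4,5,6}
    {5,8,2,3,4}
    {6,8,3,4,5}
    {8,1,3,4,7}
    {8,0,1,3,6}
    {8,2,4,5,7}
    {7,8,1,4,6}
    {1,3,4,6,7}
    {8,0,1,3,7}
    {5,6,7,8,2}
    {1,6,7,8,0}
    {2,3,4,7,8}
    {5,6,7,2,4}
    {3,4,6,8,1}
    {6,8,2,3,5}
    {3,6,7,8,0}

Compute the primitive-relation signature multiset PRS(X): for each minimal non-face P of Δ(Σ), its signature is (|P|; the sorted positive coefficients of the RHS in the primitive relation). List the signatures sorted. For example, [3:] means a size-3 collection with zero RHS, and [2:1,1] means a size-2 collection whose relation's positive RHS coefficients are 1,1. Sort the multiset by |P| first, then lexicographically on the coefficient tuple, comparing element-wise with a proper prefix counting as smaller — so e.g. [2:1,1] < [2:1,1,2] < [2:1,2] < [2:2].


Primitive collections (9):

  P={1,5}:  v_{1} + v_{5} = 0 ; sig = [2:]
  P={0,4}:  v_{0} + v_{4} = v_{1} ; sig = [2:1]
  P={1,2}:  v_{1} + v_{2} = v_{3} + v_{7} ; sig = [2:1,1]
  P={0,5}:  v_{0} + v_{5} = v_{3} + v_{6} + v_{7} + v_{8} ; sig = [2:1,1,1,1]
  P={0,2}:  v_{0} + v_{2} = 2·v_{3} + v_{6} + 2·v_{7} + v_{8} ; sig = [2:1,1,2,2]
  P={3,5,7}:  v_{3} + v_{5} + v_{7} = v_{2} ; sig = [3:1]
  P={2,4,6,8}:  v_{2} + v_{4} + v_{6} + v_{8} = v_{5} ; sig = [4:1]
  P={3,4,6,7,8}:  v_{3} + v_{4} + v_{6} + v_{7} + v_{8} = 0 ; sig = [5:]
  P={1,3,6,7,8}:  v_{1} + v_{3} + v_{6} + v_{7} + v_{8} = v_{0} ; sig = [5:1]

Sorted signature multiset PRS(X):
    [2:]
    [2:1]
    [2:1,1]
    [2:1,1,1,1]
    [2:1,1,2,2]
    [3:1]
    [4:1]
    [5:]
    [5:1]


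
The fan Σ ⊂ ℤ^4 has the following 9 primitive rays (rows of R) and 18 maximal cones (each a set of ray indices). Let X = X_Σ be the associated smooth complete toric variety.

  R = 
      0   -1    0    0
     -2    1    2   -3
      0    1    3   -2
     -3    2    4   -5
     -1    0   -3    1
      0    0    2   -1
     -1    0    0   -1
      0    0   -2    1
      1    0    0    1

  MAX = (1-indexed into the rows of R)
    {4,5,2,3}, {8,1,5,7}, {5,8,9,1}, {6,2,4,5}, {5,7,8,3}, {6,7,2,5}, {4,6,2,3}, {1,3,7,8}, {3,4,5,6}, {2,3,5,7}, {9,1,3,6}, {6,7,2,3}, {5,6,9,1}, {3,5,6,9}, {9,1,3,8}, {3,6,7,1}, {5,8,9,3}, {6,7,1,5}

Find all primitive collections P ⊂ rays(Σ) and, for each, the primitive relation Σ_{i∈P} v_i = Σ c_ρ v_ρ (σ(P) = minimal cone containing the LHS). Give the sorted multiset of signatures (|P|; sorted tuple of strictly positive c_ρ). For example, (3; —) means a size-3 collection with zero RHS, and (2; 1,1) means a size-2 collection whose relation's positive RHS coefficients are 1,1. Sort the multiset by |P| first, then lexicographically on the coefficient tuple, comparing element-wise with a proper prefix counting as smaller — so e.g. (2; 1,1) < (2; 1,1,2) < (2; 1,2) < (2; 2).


Primitive collections (12):

  • {6,8}:  v_{6} + v_{8} = 0  ⟹  sig = (2; —)
  • {7,9}:  v_{7} + v_{9} = 0  ⟹  sig = (2; —)
  • {1,4}:  v_{1} + v_{4} = v_{2} + v_{6} + v_{7}  ⟹  sig = (2; 1,1,1)
  • {2,8}:  v_{2} + v_{8} = v_{3} + v_{5} + v_{7}  ⟹  sig = (2; 1,1,1)
  • {2,9}:  v_{2} + v_{9} = v_{3} + v_{5} + v_{6}  ⟹  sig = (2; 1,1,1)
  • {4,8}:  v_{4} + v_{8} = v_{2} + v_{3} + v_{5}  ⟹  sig = (2; 1,1,1)
  • {1,2}:  v_{1} + v_{2} = v_{6} + 2·v_{7}  ⟹  sig = (2; 1,2)
  • {4,7}:  v_{4} + v_{7} = 2·v_{2}  ⟹  sig = (2; 2)
  • {4,9}:  v_{4} + v_{9} = 2·v_{3} + 2·v_{5} + 2·v_{6}  ⟹  sig = (2; 2,2,2)
  • {1,3,5}:  v_{1} + v_{3} + v_{5} = v_{7}  ⟹  sig = (3; 1)
  • {2,3,5,6}:  v_{2} + v_{3} + v_{5} + v_{6} = v_{4}  ⟹  sig = (4; 1)
  • {3,5,6,7}:  v_{3} + v_{5} + v_{6} + v_{7} = v_{2}  ⟹  sig = (4; 1)

so the primitive-relation signature multiset is
[(2; —), (2; —), (2; 1,1,1), (2; 1,1,1), (2; 1,1,1), (2; 1,1,1), (2; 1,2), (2; 2), (2; 2,2,2), (3; 1), (4; 1), (4; 1)]


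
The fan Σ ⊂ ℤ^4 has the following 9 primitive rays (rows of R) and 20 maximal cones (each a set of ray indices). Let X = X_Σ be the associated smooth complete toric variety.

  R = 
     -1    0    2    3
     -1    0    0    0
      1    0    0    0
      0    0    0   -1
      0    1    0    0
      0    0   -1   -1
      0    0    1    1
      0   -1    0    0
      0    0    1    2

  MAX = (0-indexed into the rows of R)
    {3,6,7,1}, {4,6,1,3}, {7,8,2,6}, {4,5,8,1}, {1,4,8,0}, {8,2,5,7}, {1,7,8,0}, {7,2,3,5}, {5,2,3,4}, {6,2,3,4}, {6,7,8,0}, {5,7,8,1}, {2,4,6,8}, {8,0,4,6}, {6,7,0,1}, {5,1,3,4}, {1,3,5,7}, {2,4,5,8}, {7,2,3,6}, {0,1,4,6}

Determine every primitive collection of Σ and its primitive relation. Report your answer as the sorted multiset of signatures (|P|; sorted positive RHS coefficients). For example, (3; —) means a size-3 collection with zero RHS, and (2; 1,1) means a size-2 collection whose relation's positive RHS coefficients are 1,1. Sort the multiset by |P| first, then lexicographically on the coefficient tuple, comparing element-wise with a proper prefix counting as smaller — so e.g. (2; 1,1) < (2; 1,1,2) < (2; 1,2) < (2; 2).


Δ(Σ) — 9 vertices, 8 min non-faces:

  {1,2}:  v_{1} + v_{2} = 0  so sig = (2; —)
  {4,7}:  v_{4} + v_{7} = 0  so sig = (2; —)
  {5,6}:  v_{5} + v_{6} = 0  so sig = (2; —)
  {3,8}:  v_{3} + v_{8} = v_{6}  so sig = (2; 1)
  {0,2}:  v_{0} + v_{2} = v_{6} + v_{8}  so sig = (2; 1,1)
  {0,5}:  v_{0} + v_{5} = v_{1} + v_{8}  so sig = (2; 1,1)
  {0,3}:  v_{0} + v_{3} = v_{1} + 2·v_{6}  so sig = (2; 1,2)
  {1,6,8}:  v_{1} + v_{6} + v_{8} = v_{0}  so sig = (3; 1)

Sorted signature multiset PRS(X):
[(2; —), (2; —), (2; —), (2; 1), (2; 1,1), (2; 1,1), (2; 1,2), (3; 1)]


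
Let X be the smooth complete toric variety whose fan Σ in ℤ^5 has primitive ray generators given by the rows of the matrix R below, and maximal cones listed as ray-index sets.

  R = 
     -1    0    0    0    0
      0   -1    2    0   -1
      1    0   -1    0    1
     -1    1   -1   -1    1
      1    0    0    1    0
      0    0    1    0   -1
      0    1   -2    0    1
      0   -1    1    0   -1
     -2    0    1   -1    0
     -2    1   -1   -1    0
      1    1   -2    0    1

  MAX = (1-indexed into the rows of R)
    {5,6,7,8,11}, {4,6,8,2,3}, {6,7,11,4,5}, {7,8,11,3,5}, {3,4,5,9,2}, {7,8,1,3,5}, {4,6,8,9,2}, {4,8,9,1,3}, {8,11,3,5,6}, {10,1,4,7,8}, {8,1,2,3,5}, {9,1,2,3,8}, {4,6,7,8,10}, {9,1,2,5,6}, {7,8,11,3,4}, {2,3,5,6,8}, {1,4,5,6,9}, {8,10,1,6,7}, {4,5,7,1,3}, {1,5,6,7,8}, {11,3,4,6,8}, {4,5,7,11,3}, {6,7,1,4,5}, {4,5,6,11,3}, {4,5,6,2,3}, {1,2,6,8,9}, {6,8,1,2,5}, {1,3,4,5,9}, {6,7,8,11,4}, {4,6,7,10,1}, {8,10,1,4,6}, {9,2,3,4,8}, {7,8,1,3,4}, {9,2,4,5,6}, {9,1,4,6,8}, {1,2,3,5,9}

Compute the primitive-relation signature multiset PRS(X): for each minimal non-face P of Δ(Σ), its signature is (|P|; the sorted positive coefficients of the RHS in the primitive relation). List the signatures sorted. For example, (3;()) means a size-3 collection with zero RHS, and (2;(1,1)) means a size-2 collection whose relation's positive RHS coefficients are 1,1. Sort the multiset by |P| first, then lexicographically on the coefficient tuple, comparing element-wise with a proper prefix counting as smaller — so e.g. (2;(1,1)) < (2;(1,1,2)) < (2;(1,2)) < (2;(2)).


17 minimal non-faces of Δ(Σ) (on 11 rays):

  P={2,7}:  v_{2} + v_{7} = 0  so sig = (2;())
  P={1,11}:  v_{1} + v_{11} = v_{7}  so sig = (2;(1))
  P={9,11}:  v_{9} + v_{11} = v_{4}  so sig = (2;(1))
  P={2,11}:  v_{2} + v_{11} = v_{3} + v_{6}  so sig = (2;(1,1))
  P={7,9}:  v_{7} + v_{9} = v_{1} + v_{4}  so sig = (2;(1,1))
  P={3,10}:  v_{3} + v_{10} = v_{4} + v_{7} + v_{8}  so sig = (2;(1,1,1))
  P={5,10}:  v_{5} + v_{10} = v_{1} + v_{6} + v_{7}  so sig = (2;(1,1,1))
  P={2,10}:  v_{2} + v_{10} = v_{1} + v_{4} + v_{6} + v_{8}  so sig = (2;(1,1,1,1))
  P={10,11}:  v_{10} + v_{11} = v_{4} + v_{6} + 2·v_{7} + v_{8}  so sig = (2;(1,1,1,2))
  P={9,10}:  v_{9} + v_{10} = 2·v_{1} + 2·v_{4} + v_{6} + v_{8}  so sig = (2;(1,1,2,2))
  P={1,3,6}:  v_{1} + v_{3} + v_{6} = 0  so sig = (3;())
  P={4,5,8}:  v_{4} + v_{5} + v_{8} = 0  so sig = (3;())
  P={1,2,4}:  v_{1} + v_{2} + v_{4} = v_{9}  so sig = (3;(1))
  P={3,6,7}:  v_{3} + v_{6} + v_{7} = v_{11}  so sig = (3;(1))
  P={3,6,9}:  v_{3} + v_{6} + v_{9} = v_{2} + v_{4}  so sig = (3;(1,1))
  P={5,8,9}:  v_{5} + v_{8} + v_{9} = v_{1} + v_{2}  so sig = (3;(1,1))
  P={1,4,6,7,8}:  v_{1} + v_{4} + v_{6} + v_{7} + v_{8} = v_{10}  so sig = (5;(1))

Signatures (|P|; sorted positive RHS coefficients), sorted:
{ (2;()),  (2;(1)) ×2,  (2;(1,1)) ×2,  (2;(1,1,1)) ×2,  (2;(1,1,1,1)),  (2;(1,1,1,2)),  (2;(1,1,2,2)),  (3;()) ×2,  (3;(1)) ×2,  (3;(1,1)) ×2,  (5;(1)) }


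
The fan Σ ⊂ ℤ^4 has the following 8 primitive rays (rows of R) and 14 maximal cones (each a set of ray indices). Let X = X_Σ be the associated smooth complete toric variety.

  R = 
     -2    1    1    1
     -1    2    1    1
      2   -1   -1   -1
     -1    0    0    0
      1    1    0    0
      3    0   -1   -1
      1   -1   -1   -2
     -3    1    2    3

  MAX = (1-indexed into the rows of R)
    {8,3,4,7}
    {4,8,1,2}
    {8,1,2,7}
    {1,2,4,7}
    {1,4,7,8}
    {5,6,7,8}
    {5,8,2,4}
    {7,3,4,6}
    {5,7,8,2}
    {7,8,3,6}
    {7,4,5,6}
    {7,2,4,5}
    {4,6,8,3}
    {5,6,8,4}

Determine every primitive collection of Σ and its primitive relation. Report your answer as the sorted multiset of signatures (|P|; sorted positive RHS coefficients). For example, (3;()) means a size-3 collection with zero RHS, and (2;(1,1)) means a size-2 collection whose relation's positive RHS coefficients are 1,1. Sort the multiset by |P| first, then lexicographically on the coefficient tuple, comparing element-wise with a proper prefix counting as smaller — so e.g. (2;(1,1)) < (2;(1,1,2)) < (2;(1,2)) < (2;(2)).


The 9 primitive collections of Σ (r=8, n=4):

  • {1,3}:  v_{1} + v_{3} = 0  ⟹  sig = (2;())
  • {1,5}:  v_{1} + v_{5} = v_{2}  ⟹  sig = (2;(1))
  • {1,6}:  v_{1} + v_{6} = v_{5}  ⟹  sig = (2;(1))
  • {2,3}:  v_{2} + v_{3} = v_{5}  ⟹  sig = (2;(1))
  • {3,5}:  v_{3} + v_{5} = v_{6}  ⟹  sig = (2;(1))
  • {2,6}:  v_{2} + v_{6} = 2·v_{5}  ⟹  sig = (2;(2))
  • {4,6,7,8}:  v_{4} + v_{6} + v_{7} + v_{8} = 0  ⟹  sig = (4;())
  • {4,5,7,8}:  v_{4} + v_{5} + v_{7} + v_{8} = v_{1}  ⟹  sig = (4;(1))
  • {2,4,7,8}:  v_{2} + v_{4} + v_{7} + v_{8} = 2·v_{1}  ⟹  sig = (4;(2))

Sorted signature multiset PRS(X):
{ (2;()),  (2;(1)) ×4,  (2;(2)),  (4;()),  (4;(1)),  (4;(2)) }


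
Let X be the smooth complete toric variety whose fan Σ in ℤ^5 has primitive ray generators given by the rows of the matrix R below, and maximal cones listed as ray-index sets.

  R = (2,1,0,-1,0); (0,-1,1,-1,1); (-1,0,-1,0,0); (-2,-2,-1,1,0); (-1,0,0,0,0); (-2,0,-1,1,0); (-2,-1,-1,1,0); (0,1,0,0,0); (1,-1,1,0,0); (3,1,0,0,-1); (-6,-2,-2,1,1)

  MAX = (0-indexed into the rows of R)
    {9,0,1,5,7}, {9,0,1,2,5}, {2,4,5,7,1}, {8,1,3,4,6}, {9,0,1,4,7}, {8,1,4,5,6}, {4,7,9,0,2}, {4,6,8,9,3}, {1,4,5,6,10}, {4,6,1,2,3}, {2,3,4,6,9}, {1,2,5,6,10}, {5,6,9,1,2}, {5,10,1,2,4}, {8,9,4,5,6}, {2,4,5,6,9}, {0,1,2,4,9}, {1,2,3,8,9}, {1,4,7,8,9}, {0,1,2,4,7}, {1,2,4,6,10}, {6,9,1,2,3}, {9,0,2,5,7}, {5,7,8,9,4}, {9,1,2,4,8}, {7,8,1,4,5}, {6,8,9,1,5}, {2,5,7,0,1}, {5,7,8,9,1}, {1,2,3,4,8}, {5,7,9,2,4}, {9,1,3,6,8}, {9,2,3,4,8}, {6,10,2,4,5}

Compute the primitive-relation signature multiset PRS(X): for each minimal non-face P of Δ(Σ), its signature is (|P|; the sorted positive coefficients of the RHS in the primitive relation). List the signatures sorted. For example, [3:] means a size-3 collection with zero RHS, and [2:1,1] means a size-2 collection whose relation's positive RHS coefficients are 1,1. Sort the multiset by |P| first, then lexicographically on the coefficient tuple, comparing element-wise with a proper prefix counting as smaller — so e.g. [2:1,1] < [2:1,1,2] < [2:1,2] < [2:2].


Σ has 20 primitive collections:

  P = {3,7}:  v_{3} + v_{7} = v_{6} — sig = [2:1]
  P = {6,7}:  v_{6} + v_{7} = v_{5} — sig = [2:1]
  P = {0,8}:  v_{0} + v_{8} = v_{1} + v_{9} — sig = [2:1,1]
  P = {9,10}:  v_{9} + v_{10} = v_{2} + v_{6} — sig = [2:1,1]
  P = {0,3}:  v_{0} + v_{3} = v_{1} + v_{2} + v_{6} + v_{9} — sig = [2:1,1,1,1]
  P = {0,6}:  v_{0} + v_{6} = v_{1} + v_{2} + v_{5} + v_{9} — sig = [2:1,1,1,1]
  P = {7,10}:  v_{7} + v_{10} = v_{1} + v_{2} + v_{4} + 2·v_{5} — sig = [2:1,1,1,2]
  P = {3,10}:  v_{3} + v_{10} = v_{1} + v_{2} + v_{4} + 3·v_{6} — sig = [2:1,1,1,3]
  P = {0,10}:  v_{0} + v_{10} = v_{1} + 2·v_{2} + v_{5} — sig = [2:1,1,2]
  P = {8,10}:  v_{8} + v_{10} = v_{1} + v_{4} + 2·v_{6} — sig = [2:1,1,2]
  P = {3,5}:  v_{3} + v_{5} = 2·v_{6} — sig = [2:2]
  P = {2,7,8}:  v_{2} + v_{7} + v_{8} = 0 — sig = [3:]
  P = {2,5,8}:  v_{2} + v_{5} + v_{8} = v_{6} — sig = [3:1]
  P = {2,6,8}:  v_{2} + v_{6} + v_{8} = v_{3} — sig = [3:1]
  P = {0,4,5}:  v_{0} + v_{4} + v_{5} = v_{2} + v_{7} — sig = [3:1,1]
  P = {1,4,5,9}:  v_{1} + v_{4} + v_{5} + v_{9} = 0 — sig = [4:]
  P = {1,2,7,9}:  v_{1} + v_{2} + v_{7} + v_{9} = v_{0} — sig = [4:1]
  P = {1,4,6,9}:  v_{1} + v_{4} + v_{6} + v_{9} = v_{2} + v_{8} — sig = [4:1,1]
  P = {1,3,4,9}:  v_{1} + v_{3} + v_{4} + v_{9} = 2·v_{2} + 2·v_{8} — sig = [4:2,2]
  P = {1,2,4,5,6}:  v_{1} + v_{2} + v_{4} + v_{5} + v_{6} = v_{10} — sig = [5:1]

Signatures (|P|; sorted positive RHS coefficients), sorted:
    |P|=2: 11 collections, coeffs (1), (1), (1,1), (1,1), (1,1,1,1), (1,1,1,1), (1,1,1,2), (1,1,1,3), (1,1,2), (1,1,2), (2)
    |P|=3: 4 collections, coeffs (), (1), (1), (1,1)
    |P|=4: 4 collections, coeffs (), (1), (1,1), (2,2)
    |P|=5: 1 collection, coeffs (1)


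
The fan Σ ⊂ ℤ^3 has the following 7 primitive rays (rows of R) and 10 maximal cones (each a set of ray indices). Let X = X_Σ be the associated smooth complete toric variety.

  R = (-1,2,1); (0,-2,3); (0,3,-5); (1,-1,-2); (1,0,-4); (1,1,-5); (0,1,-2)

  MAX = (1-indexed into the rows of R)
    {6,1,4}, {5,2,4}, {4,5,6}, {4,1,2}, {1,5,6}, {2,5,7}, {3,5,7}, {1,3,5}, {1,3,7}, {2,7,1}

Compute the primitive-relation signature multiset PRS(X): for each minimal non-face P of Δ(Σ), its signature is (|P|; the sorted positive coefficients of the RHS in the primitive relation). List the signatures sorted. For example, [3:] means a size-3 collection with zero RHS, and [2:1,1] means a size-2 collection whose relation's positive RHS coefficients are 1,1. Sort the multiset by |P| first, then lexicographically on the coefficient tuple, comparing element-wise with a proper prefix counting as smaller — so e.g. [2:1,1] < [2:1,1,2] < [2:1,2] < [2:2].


Σ has 9 primitive collections:

  • {2,3}:  v_{2} + v_{3} = v_{7}  ⟹  sig = [2:1]
  • {2,6}:  v_{2} + v_{6} = v_{4}  ⟹  sig = [2:1]
  • {4,7}:  v_{4} + v_{7} = v_{5}  ⟹  sig = [2:1]
  • {3,4}:  v_{3} + v_{4} = v_{1} + 2·v_{5}  ⟹  sig = [2:1,2]
  • {6,7}:  v_{6} + v_{7} = v_{1} + 2·v_{5}  ⟹  sig = [2:1,2]
  • {3,6}:  v_{3} + v_{6} = 2·v_{1} + 3·v_{5}  ⟹  sig = [2:2,3]
  • {1,2,5}:  v_{1} + v_{2} + v_{5} = 0  ⟹  sig = [3:]
  • {1,4,5}:  v_{1} + v_{4} + v_{5} = v_{6}  ⟹  sig = [3:1]
  • {1,5,7}:  v_{1} + v_{5} + v_{7} = v_{3}  ⟹  sig = [3:1]

so the primitive-relation signature multiset is
[[2:1], [2:1], [2:1], [2:1,2], [2:1,2], [2:2,3], [3:], [3:1], [3:1]]


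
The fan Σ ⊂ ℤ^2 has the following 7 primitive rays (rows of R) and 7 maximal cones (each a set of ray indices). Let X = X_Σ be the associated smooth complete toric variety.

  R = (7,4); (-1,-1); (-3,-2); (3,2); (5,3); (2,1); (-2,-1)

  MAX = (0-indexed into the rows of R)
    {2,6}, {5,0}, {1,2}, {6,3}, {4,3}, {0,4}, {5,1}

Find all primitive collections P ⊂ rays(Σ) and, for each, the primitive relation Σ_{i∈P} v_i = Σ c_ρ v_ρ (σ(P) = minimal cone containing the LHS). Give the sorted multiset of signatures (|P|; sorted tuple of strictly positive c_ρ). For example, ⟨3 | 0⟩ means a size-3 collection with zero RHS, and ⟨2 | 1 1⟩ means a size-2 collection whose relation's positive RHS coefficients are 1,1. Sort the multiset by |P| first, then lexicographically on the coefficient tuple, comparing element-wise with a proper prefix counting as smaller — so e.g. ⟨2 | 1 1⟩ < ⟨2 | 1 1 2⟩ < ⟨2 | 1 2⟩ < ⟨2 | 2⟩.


14 minimal non-faces of Δ(Σ) (on 7 rays):

  {2,3}:  v_{2} + v_{3} = 0  ⟹  sig = ⟨2 | 0⟩
  {5,6}:  v_{5} + v_{6} = 0  ⟹  sig = ⟨2 | 0⟩
  {0,6}:  v_{0} + v_{6} = v_{4}  ⟹  sig = ⟨2 | 1⟩
  {1,3}:  v_{1} + v_{3} = v_{5}  ⟹  sig = ⟨2 | 1⟩
  {1,6}:  v_{1} + v_{6} = v_{2}  ⟹  sig = ⟨2 | 1⟩
  {2,4}:  v_{2} + v_{4} = v_{5}  ⟹  sig = ⟨2 | 1⟩
  {2,5}:  v_{2} + v_{5} = v_{1}  ⟹  sig = ⟨2 | 1⟩
  {3,5}:  v_{3} + v_{5} = v_{4}  ⟹  sig = ⟨2 | 1⟩
  {4,5}:  v_{4} + v_{5} = v_{0}  ⟹  sig = ⟨2 | 1⟩
  {4,6}:  v_{4} + v_{6} = v_{3}  ⟹  sig = ⟨2 | 1⟩
  {0,2}:  v_{0} + v_{2} = 2·v_{5}  ⟹  sig = ⟨2 | 2⟩
  {0,3}:  v_{0} + v_{3} = 2·v_{4}  ⟹  sig = ⟨2 | 2⟩
  {1,4}:  v_{1} + v_{4} = 2·v_{5}  ⟹  sig = ⟨2 | 2⟩
  {0,1}:  v_{0} + v_{1} = 3·v_{5}  ⟹  sig = ⟨2 | 3⟩

so the primitive-relation signature multiset is
    |P|=2: 14 collections, coeffs (), (), (1), (1), (1), (1), (1), (1), (1), (1), (2), (2), (2), (3)


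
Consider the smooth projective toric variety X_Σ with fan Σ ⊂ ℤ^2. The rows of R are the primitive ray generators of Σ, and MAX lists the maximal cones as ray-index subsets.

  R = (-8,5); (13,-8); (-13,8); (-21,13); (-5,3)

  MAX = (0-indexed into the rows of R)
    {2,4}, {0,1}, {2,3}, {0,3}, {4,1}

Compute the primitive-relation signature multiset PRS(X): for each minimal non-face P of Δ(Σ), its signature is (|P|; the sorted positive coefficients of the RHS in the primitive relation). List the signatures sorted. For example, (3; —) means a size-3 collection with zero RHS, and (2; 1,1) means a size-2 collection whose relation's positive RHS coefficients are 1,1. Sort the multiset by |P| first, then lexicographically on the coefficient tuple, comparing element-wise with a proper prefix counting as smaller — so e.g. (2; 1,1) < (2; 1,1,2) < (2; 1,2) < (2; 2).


The 5 primitive collections of Σ (r=5, n=2):

  P={1,2}:  v_{1} + v_{2} = 0  ⇒ sig = (2; —)
  P={0,2}:  v_{0} + v_{2} = v_{3}  ⇒ sig = (2; 1)
  P={0,4}:  v_{0} + v_{4} = v_{2}  ⇒ sig = (2; 1)
  P={1,3}:  v_{1} + v_{3} = v_{0}  ⇒ sig = (2; 1)
  P={3,4}:  v_{3} + v_{4} = 2·v_{2}  ⇒ sig = (2; 2)

Sorted signature multiset PRS(X):
{ (2; —),  (2; 1) ×3,  (2; 2) }


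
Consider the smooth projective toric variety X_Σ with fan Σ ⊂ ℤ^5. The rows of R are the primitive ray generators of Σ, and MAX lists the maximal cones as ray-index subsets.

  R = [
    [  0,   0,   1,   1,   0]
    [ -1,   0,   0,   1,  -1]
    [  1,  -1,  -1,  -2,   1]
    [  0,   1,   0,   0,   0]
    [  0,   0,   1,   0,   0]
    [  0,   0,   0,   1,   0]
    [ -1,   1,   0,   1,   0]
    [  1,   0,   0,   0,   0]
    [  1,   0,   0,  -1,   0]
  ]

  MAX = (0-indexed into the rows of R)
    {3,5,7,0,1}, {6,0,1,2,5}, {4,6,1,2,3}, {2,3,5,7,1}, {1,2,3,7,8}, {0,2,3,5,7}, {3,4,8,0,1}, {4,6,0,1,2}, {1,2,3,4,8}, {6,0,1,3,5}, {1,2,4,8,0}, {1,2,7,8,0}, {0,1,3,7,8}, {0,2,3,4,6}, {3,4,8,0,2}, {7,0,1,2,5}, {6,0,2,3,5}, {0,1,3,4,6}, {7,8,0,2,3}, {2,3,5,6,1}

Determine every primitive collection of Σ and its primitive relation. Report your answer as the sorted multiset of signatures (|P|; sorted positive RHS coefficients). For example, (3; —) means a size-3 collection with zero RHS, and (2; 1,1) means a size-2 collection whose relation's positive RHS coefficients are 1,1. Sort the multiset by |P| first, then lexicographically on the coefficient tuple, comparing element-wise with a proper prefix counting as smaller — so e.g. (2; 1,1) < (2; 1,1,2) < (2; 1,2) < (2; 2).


6 minimal non-faces of Δ(Σ) (on 9 rays):

  P={4,5}:  v_{4} + v_{5} = v_{0}  so sig = (2; 1)
  P={5,8}:  v_{5} + v_{8} = v_{7}  so sig = (2; 1)
  P={6,8}:  v_{6} + v_{8} = v_{3}  so sig = (2; 1)
  P={4,7}:  v_{4} + v_{7} = v_{0} + v_{8}  so sig = (2; 1,1)
  P={6,7}:  v_{6} + v_{7} = v_{3} + v_{5}  so sig = (2; 1,1)
  P={0,1,2,3}:  v_{0} + v_{1} + v_{2} + v_{3} = 0  so sig = (4; —)

Hence PRS(X_Σ) =
{ (2; 1) ×3,  (2; 1,1) ×2,  (4; —) }


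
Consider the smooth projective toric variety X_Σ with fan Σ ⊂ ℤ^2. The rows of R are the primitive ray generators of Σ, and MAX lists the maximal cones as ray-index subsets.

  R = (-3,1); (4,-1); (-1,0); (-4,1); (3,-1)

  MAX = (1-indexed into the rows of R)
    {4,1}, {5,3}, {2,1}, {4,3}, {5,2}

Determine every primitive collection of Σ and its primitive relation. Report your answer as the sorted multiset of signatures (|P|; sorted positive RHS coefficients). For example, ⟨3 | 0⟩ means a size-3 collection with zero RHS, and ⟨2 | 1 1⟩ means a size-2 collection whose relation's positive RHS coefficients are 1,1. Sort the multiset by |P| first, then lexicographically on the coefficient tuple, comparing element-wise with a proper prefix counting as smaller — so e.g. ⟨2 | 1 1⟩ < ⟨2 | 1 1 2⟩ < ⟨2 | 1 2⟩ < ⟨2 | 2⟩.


Σ has 5 primitive collections:

  {1,5}:  v_{1} + v_{5} = 0 — sig = ⟨2 | 0⟩
  {2,4}:  v_{2} + v_{4} = 0 — sig = ⟨2 | 0⟩
  {1,3}:  v_{1} + v_{3} = v_{4} — sig = ⟨2 | 1⟩
  {2,3}:  v_{2} + v_{3} = v_{5} — sig = ⟨2 | 1⟩
  {4,5}:  v_{4} + v_{5} = v_{3} — sig = ⟨2 | 1⟩

so the primitive-relation signature multiset is
{ ⟨2 | 0⟩ ×2,  ⟨2 | 1⟩ ×3 }


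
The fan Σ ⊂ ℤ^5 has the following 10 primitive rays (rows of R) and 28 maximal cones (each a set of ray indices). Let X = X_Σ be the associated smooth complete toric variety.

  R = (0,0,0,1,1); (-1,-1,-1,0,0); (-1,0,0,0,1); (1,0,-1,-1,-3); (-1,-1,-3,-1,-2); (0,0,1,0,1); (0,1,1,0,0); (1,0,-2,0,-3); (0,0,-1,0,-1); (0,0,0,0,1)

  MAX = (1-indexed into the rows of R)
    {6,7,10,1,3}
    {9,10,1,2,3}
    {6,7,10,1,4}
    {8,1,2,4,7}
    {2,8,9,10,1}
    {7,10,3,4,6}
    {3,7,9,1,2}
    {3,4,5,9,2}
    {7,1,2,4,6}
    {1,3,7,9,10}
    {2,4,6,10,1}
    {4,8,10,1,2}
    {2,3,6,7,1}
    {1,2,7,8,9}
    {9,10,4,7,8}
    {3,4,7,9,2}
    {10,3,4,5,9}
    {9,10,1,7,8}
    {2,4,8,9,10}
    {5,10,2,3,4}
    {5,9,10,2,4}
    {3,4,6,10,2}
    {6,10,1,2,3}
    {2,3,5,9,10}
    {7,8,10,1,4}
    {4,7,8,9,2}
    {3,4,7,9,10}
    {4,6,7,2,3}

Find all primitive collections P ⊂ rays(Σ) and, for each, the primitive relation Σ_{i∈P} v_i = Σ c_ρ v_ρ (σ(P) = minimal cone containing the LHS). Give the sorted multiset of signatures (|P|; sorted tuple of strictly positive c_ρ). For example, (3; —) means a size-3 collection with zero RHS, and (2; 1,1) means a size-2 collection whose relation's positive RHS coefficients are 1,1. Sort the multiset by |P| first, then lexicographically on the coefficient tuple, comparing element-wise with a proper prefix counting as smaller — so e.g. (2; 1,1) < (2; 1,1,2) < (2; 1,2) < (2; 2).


The 11 primitive collections of Σ (r=10, n=5):

  P = {6,9}:  v_{6} + v_{9} = 0  ⇒ sig = (2; —)
  P = {6,8}:  v_{6} + v_{8} = v_{1} + v_{4}  ⇒ sig = (2; 1,1)
  P = {5,6}:  v_{5} + v_{6} = v_{2} + v_{3} + v_{4} + v_{10}  ⇒ sig = (2; 1,1,1,1)
  P = {5,8}:  v_{5} + v_{8} = v_{2} + v_{4} + 3·v_{9} + v_{10}  ⇒ sig = (2; 1,1,1,3)
  P = {1,5}:  v_{1} + v_{5} = v_{2} + 2·v_{9} + v_{10}  ⇒ sig = (2; 1,1,2)
  P = {5,7}:  v_{5} + v_{7} = 2·v_{3} + v_{4} + v_{9}  ⇒ sig = (2; 1,1,2)
  P = {3,8}:  v_{3} + v_{8} = 2·v_{9}  ⇒ sig = (2; 2)
  P = {1,3,4}:  v_{1} + v_{3} + v_{4} = v_{9}  ⇒ sig = (3; 1)
  P = {1,4,9}:  v_{1} + v_{4} + v_{9} = v_{8}  ⇒ sig = (3; 1)
  P = {2,7,10}:  v_{2} + v_{7} + v_{10} = v_{3}  ⇒ sig = (3; 1)
  P = {2,3,4,9,10}:  v_{2} + v_{3} + v_{4} + v_{9} + v_{10} = v_{5}  ⇒ sig = (5; 1)

Signatures (|P|; sorted positive RHS coefficients), sorted:
[(2; —), (2; 1,1), (2; 1,1,1,1), (2; 1,1,1,3), (2; 1,1,2), (2; 1,1,2), (2; 2), (3; 1), (3; 1), (3; 1), (5; 1)]


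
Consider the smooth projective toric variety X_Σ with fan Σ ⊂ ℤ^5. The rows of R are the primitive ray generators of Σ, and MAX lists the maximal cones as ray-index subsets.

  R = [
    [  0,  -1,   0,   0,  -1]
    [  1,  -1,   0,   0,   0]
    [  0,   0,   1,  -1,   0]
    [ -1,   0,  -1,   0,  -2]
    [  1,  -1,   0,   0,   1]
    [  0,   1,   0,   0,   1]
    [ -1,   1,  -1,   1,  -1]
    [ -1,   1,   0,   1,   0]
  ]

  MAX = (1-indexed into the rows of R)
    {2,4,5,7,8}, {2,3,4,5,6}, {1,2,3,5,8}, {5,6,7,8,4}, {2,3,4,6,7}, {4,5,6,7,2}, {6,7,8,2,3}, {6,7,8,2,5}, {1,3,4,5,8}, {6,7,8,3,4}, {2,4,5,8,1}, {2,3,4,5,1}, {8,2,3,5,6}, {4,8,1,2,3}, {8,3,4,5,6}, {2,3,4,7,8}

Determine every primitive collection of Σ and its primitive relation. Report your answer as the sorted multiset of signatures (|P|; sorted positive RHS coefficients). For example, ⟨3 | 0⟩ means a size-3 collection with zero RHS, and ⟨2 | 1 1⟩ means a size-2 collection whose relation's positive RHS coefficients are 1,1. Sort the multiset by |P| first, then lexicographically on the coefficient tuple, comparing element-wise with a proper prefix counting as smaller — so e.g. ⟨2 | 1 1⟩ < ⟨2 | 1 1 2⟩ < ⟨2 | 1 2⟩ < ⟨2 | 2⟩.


Δ(Σ) — 8 vertices, 5 min non-faces:

  P={1,6}:  v_{1} + v_{6} = 0  ⟹  sig = ⟨2 | 0⟩
  P={1,7}:  v_{1} + v_{7} = v_{2} + v_{4} + v_{8}  ⟹  sig = ⟨2 | 1 1 1⟩
  P={3,5,7}:  v_{3} + v_{5} + v_{7} = 0  ⟹  sig = ⟨3 | 0⟩
  P={2,4,6,8}:  v_{2} + v_{4} + v_{6} + v_{8} = v_{7}  ⟹  sig = ⟨4 | 1⟩
  P={2,3,4,5,8}:  v_{2} + v_{3} + v_{4} + v_{5} + v_{8} = v_{1}  ⟹  sig = ⟨5 | 1⟩

Hence PRS(X_Σ) =
    ⟨2 | 0⟩
    ⟨2 | 1 1 1⟩
    ⟨3 | 0⟩
    ⟨4 | 1⟩
    ⟨5 | 1⟩


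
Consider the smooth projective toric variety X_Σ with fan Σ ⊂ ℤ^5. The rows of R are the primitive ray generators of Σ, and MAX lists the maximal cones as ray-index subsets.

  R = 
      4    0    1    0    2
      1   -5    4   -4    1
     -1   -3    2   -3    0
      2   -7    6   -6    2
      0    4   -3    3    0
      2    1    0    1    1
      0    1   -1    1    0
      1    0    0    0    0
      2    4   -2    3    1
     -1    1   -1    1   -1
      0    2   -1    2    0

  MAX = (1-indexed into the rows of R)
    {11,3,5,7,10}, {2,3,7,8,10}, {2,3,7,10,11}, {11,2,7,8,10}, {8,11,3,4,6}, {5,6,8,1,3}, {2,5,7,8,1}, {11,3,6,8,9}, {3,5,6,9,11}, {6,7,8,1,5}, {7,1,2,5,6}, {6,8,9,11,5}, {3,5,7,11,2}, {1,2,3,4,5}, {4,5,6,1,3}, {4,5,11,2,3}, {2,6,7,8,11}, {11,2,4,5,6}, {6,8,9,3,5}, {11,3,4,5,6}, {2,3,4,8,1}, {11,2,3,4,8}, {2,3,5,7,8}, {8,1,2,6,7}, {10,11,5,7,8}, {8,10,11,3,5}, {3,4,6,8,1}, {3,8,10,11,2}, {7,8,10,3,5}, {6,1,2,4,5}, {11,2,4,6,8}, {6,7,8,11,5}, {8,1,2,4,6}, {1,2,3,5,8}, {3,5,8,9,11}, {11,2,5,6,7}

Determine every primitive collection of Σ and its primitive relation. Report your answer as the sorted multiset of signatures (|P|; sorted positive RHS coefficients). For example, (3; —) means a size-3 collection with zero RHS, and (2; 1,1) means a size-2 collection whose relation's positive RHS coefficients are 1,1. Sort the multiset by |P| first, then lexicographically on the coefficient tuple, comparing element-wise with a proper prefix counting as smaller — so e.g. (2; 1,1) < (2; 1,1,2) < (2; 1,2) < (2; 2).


Minimal non-faces — 19 found among 11 rays, 36 max cones:

  P={1,10}:  v_{1} + v_{10} = v_{6} + v_{8}  ⇒ sig = (2; 1,1)
  P={6,10}:  v_{6} + v_{10} = v_{8} + v_{11}  ⇒ sig = (2; 1,1)
  P={7,9}:  v_{7} + v_{9} = v_{5} + v_{6}  ⇒ sig = (2; 1,1)
  P={4,10}:  v_{4} + v_{10} = v_{2} + v_{3} + v_{8} + v_{11}  ⇒ sig = (2; 1,1,1,1)
  P={1,9}:  v_{1} + v_{9} = v_{3} + v_{5} + 3·v_{6} + v_{8}  ⇒ sig = (2; 1,1,1,3)
  P={9,10}:  v_{9} + v_{10} = v_{3} + v_{5} + 2·v_{8} + 2·v_{11}  ⇒ sig = (2; 1,1,2,2)
  P={2,9}:  v_{2} + v_{9} = v_{3} + 2·v_{6}  ⇒ sig = (2; 1,2)
  P={4,7}:  v_{4} + v_{7} = 2·v_{2} + v_{5}  ⇒ sig = (2; 1,2)
  P={1,11}:  v_{1} + v_{11} = 2·v_{6}  ⇒ sig = (2; 2)
  P={4,9}:  v_{4} + v_{9} = 2·v_{3} + 3·v_{6}  ⇒ sig = (2; 2,3)
  P={2,5,10}:  v_{2} + v_{5} + v_{10} = 0  ⇒ sig = (3; —)
  P={2,3,6}:  v_{2} + v_{3} + v_{6} = v_{4}  ⇒ sig = (3; 1)
  P={3,6,7}:  v_{3} + v_{6} + v_{7} = v_{2} + v_{5}  ⇒ sig = (3; 1,1)
  P={4,5,8}:  v_{4} + v_{5} + v_{8} = v_{1} + v_{3}  ⇒ sig = (3; 1,1)
  P={1,3,7}:  v_{1} + v_{3} + v_{7} = 2·v_{2} + 2·v_{5} + v_{8}  ⇒ sig = (3; 1,2,2)
  P={3,7,8,11}:  v_{3} + v_{7} + v_{8} + v_{11} = 0  ⇒ sig = (4; —)
  P={2,5,6,8}:  v_{2} + v_{5} + v_{6} + v_{8} = v_{1}  ⇒ sig = (4; 1)
  P={2,5,8,11}:  v_{2} + v_{5} + v_{8} + v_{11} = v_{6}  ⇒ sig = (4; 1)
  P={3,5,6,8,11}:  v_{3} + v_{5} + v_{6} + v_{8} + v_{11} = v_{9}  ⇒ sig = (5; 1)

Signatures (|P|; sorted positive RHS coefficients), sorted:
{ (2; 1,1) ×3,  (2; 1,1,1,1),  (2; 1,1,1,3),  (2; 1,1,2,2),  (2; 1,2) ×2,  (2; 2),  (2; 2,3),  (3; —),  (3; 1),  (3; 1,1) ×2,  (3; 1,2,2),  (4; —),  (4; 1) ×2,  (5; 1) }


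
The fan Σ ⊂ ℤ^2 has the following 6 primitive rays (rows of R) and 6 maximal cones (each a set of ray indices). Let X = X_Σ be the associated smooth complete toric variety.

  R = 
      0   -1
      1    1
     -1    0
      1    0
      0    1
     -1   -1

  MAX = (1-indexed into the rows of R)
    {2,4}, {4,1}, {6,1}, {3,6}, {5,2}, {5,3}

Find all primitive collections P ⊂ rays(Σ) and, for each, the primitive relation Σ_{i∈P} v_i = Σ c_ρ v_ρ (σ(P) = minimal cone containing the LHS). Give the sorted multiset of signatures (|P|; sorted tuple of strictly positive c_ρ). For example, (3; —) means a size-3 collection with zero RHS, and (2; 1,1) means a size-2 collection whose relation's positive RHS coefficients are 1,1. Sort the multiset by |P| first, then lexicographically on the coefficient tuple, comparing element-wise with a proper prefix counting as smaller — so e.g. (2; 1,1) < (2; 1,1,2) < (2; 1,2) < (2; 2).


9 collections generate NE(X_Σ); each relation:

  P = {1,5}:  v_{1} + v_{5} = 0 — sig = (2; —)
  P = {2,6}:  v_{2} + v_{6} = 0 — sig = (2; —)
  P = {3,4}:  v_{3} + v_{4} = 0 — sig = (2; —)
  P = {1,2}:  v_{1} + v_{2} = v_{4} — sig = (2; 1)
  P = {1,3}:  v_{1} + v_{3} = v_{6} — sig = (2; 1)
  P = {2,3}:  v_{2} + v_{3} = v_{5} — sig = (2; 1)
  P = {4,5}:  v_{4} + v_{5} = v_{2} — sig = (2; 1)
  P = {4,6}:  v_{4} + v_{6} = v_{1} — sig = (2; 1)
  P = {5,6}:  v_{5} + v_{6} = v_{3} — sig = (2; 1)

Hence PRS(X_Σ) =
    (2; —)
    (2; —)
    (2; —)
    (2; 1)
    (2; 1)
    (2; 1)
    (2; 1)
    (2; 1)
    (2; 1)


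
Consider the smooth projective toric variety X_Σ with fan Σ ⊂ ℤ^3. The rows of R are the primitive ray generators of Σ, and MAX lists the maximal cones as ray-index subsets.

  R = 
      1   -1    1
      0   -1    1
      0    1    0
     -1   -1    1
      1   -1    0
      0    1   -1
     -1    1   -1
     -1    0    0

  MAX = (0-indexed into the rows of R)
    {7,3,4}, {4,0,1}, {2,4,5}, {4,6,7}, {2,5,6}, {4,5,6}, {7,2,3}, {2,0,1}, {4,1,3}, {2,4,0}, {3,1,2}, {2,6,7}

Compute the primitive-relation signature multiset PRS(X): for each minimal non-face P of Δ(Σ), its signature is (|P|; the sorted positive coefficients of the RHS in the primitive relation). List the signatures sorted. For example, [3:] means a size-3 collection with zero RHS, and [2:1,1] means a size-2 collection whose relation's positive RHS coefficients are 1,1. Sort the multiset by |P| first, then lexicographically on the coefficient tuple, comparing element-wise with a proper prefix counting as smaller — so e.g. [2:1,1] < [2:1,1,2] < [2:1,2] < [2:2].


The 14 primitive collections of Σ (r=8, n=3):

  • {0,6}:  v_{0} + v_{6} = 0 — sig = [2:]
  • {1,5}:  v_{1} + v_{5} = 0 — sig = [2:]
  • {0,7}:  v_{0} + v_{7} = v_{1} — sig = [2:1]
  • {1,6}:  v_{1} + v_{6} = v_{7} — sig = [2:1]
  • {1,7}:  v_{1} + v_{7} = v_{3} — sig = [2:1]
  • {3,5}:  v_{3} + v_{5} = v_{7} — sig = [2:1]
  • {5,7}:  v_{5} + v_{7} = v_{6} — sig = [2:1]
  • {0,5}:  v_{0} + v_{5} = v_{2} + v_{4} — sig = [2:1,1]
  • {0,3}:  v_{0} + v_{3} = 2·v_{1} — sig = [2:2]
  • {3,6}:  v_{3} + v_{6} = 2·v_{7} — sig = [2:2]
  • {2,4,7}:  v_{2} + v_{4} + v_{7} = 0 — sig = [3:]
  • {1,2,4}:  v_{1} + v_{2} + v_{4} = v_{0} — sig = [3:1]
  • {2,3,4}:  v_{2} + v_{3} + v_{4} = v_{1} — sig = [3:1]
  • {2,4,6}:  v_{2} + v_{4} + v_{6} = v_{5} — sig = [3:1]

Sorted signature multiset PRS(X):
    |P|=2: 10 collections, coeffs (), (), (1), (1), (1), (1), (1), (1,1), (2), (2)
    |P|=3: 4 collections, coeffs (), (1), (1), (1)


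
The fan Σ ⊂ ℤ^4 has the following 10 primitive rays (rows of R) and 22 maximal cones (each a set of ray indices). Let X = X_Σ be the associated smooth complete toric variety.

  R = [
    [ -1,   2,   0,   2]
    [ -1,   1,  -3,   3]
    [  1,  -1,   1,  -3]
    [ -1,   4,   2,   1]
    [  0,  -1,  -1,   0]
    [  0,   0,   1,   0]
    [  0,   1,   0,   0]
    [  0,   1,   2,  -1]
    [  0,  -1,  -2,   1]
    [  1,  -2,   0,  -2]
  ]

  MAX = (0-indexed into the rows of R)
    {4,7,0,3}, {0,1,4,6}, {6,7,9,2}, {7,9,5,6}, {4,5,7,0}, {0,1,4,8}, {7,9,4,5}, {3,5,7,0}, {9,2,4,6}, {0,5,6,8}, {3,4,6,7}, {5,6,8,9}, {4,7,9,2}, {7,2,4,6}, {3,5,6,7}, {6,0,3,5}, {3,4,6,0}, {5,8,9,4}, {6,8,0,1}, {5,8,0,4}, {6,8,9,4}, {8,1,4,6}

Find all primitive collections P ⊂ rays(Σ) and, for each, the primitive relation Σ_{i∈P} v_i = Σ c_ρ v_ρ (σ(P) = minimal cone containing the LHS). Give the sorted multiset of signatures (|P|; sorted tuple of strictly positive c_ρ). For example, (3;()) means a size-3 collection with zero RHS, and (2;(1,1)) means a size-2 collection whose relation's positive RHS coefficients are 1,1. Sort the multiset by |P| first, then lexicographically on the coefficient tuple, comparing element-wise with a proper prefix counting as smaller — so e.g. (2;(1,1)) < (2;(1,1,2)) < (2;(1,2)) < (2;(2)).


Δ(Σ) — 10 vertices, 18 min non-faces:

  P={0,9}:  v_{0} + v_{9} = 0 ; sig = (2;())
  P={7,8}:  v_{7} + v_{8} = 0 ; sig = (2;())
  P={1,5}:  v_{1} + v_{5} = v_{0} + v_{8} ; sig = (2;(1,1))
  P={2,5}:  v_{2} + v_{5} = v_{7} + v_{9} ; sig = (2;(1,1))
  P={3,8}:  v_{3} + v_{8} = v_{0} + v_{6} ; sig = (2;(1,1))
  P={3,9}:  v_{3} + v_{9} = v_{6} + v_{7} ; sig = (2;(1,1))
  P={0,2}:  v_{0} + v_{2} = v_{4} + v_{6} + v_{7} ; sig = (2;(1,1,1))
  P={1,7}:  v_{1} + v_{7} = v_{0} + v_{4} + v_{6} ; sig = (2;(1,1,1))
  P={1,9}:  v_{1} + v_{9} = v_{4} + v_{6} + v_{8} ; sig = (2;(1,1,1))
  P={2,8}:  v_{2} + v_{8} = v_{4} + v_{6} + v_{9} ; sig = (2;(1,1,1))
  P={1,3}:  v_{1} + v_{3} = 2·v_{0} + v_{4} + 2·v_{6} ; sig = (2;(1,2,2))
  P={2,3}:  v_{2} + v_{3} = v_{4} + 2·v_{6} + 2·v_{7} ; sig = (2;(1,2,2))
  P={1,2}:  v_{1} + v_{2} = 2·v_{4} + 2·v_{6} ; sig = (2;(2,2))
  P={4,5,6}:  v_{4} + v_{5} + v_{6} = 0 ; sig = (3;())
  P={0,6,7}:  v_{0} + v_{6} + v_{7} = v_{3} ; sig = (3;(1))
  P={3,4,5}:  v_{3} + v_{4} + v_{5} = v_{0} + v_{7} ; sig = (3;(1,1))
  P={0,4,6,8}:  v_{0} + v_{4} + v_{6} + v_{8} = v_{1} ; sig = (4;(1))
  P={4,6,7,9}:  v_{4} + v_{6} + v_{7} + v_{9} = v_{2} ; sig = (4;(1))

Sorted signature multiset PRS(X):
{ (2;()) ×2,  (2;(1,1)) ×4,  (2;(1,1,1)) ×4,  (2;(1,2,2)) ×2,  (2;(2,2)),  (3;()),  (3;(1)),  (3;(1,1)),  (4;(1)) ×2 }


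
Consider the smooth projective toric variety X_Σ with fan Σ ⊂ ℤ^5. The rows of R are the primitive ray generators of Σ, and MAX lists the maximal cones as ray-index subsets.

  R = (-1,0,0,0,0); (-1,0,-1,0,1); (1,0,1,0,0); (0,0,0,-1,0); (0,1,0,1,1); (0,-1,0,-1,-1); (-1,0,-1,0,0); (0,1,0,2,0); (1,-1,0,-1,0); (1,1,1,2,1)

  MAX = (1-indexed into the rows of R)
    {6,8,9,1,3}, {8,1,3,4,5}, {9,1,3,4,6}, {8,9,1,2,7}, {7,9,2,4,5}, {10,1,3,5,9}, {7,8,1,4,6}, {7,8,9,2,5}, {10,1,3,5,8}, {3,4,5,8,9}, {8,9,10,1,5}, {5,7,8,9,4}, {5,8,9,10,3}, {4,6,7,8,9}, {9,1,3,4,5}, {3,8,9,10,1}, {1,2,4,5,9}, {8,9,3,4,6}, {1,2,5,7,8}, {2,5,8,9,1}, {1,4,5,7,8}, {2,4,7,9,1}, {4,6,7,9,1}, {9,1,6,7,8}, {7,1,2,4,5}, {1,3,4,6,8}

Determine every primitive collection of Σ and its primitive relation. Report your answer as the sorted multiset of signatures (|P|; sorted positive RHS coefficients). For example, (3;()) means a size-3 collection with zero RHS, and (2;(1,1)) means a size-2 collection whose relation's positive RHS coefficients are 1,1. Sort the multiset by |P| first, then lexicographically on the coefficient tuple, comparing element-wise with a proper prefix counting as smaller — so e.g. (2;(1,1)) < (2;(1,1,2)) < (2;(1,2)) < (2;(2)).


|primitive collections| = 12. Relations:

  P={3,7}:  v_{3} + v_{7} = 0  so sig = (2;())
  P={5,6}:  v_{5} + v_{6} = 0  so sig = (2;())
  P={4,10}:  v_{4} + v_{10} = v_{3} + v_{5}  so sig = (2;(1,1))
  P={2,3}:  v_{2} + v_{3} = v_{1} + v_{5} + v_{9}  so sig = (2;(1,1,1))
  P={2,6}:  v_{2} + v_{6} = v_{1} + v_{7} + v_{9}  so sig = (2;(1,1,1))
  P={6,10}:  v_{6} + v_{10} = v_{1} + v_{3} + v_{8} + v_{9}  so sig = (2;(1,1,1,1))
  P={7,10}:  v_{7} + v_{10} = v_{1} + v_{5} + v_{8} + v_{9}  so sig = (2;(1,1,1,1))
  P={2,10}:  v_{2} + v_{10} = 2·v_{1} + 2·v_{5} + v_{8} + 2·v_{9}  so sig = (2;(1,2,2,2))
  P={2,4,8}:  v_{2} + v_{4} + v_{8} = v_{5} + v_{7}  so sig = (3;(1,1))
  P={1,4,8,9}:  v_{1} + v_{4} + v_{8} + v_{9} = 0  so sig = (4;())
  P={1,5,7,9}:  v_{1} + v_{5} + v_{7} + v_{9} = v_{2}  so sig = (4;(1))
  P={1,3,5,8,9}:  v_{1} + v_{3} + v_{5} + v_{8} + v_{9} = v_{10}  so sig = (5;(1))

so the primitive-relation signature multiset is
[(2;()), (2;()), (2;(1,1)), (2;(1,1,1)), (2;(1,1,1)), (2;(1,1,1,1)), (2;(1,1,1,1)), (2;(1,2,2,2)), (3;(1,1)), (4;()), (4;(1)), (5;(1))]
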